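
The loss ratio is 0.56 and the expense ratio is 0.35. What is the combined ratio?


Combined ratio = loss ratio + expense ratio
= 0.56 + 0.35
= 0.91


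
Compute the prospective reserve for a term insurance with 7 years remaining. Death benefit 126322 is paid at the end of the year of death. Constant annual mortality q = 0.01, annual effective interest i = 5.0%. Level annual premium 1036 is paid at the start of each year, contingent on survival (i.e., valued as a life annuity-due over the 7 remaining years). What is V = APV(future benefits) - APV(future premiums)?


v = 1/(1+i) = 0.952381
APV(future benefits) per unit = sum_{k=0}^{6} k_p_x * q * v^(k+1) = 0.056266
APV(future benefits) = 126322 * 0.056266 = 7107.6875
Life annuity-due factor ä_{x:7} = sum_{k=0}^{6} k_p_x * v^k = 5.907975
APV(future premiums) = 1036 * 5.907975 = 6120.6619
V = 7107.6875 - 6120.6619
= 987.0257


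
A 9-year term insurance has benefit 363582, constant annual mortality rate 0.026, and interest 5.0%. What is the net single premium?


NSP = benefit * sum_{k=0}^{n-1} k_p_x * q * v^(k+1)
With constant q=0.026, v=0.952381
Sum = 0.16813
NSP = 363582 * 0.16813
= 61129.162


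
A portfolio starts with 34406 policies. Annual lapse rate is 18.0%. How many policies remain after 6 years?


remaining = initial * (1 - lapse)^years
= 34406 * (1 - 0.18)^6
= 34406 * 0.304007
= 10459.6535


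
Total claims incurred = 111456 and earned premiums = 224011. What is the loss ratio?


Loss ratio = claims / premiums
= 111456 / 224011
= 0.4975


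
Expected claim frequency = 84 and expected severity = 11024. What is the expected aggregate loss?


E[S] = E[N] * E[X]
= 84 * 11024
= 926016


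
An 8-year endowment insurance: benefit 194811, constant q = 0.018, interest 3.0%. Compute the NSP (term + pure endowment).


Term component = 23184.1847
Pure endowment = 8_p_x * v^8 * benefit = 0.864753 * 0.789409 * 194811 = 132986.5074
NSP = 156170.6921


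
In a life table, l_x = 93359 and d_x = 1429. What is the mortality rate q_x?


q_x = d_x / l_x
= 1429 / 93359
= 0.0153


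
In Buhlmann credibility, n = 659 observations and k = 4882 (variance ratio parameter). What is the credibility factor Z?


Z = n / (n + k)
= 659 / (659 + 4882)
= 659 / 5541
= 0.1189


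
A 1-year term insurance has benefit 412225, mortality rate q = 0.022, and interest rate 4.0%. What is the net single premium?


NSP = benefit * q * v
v = 1/(1+i) = 0.961538
NSP = 412225 * 0.022 * 0.961538
= 8720.1442


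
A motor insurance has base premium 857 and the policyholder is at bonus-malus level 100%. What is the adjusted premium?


adjusted = base * BM_level / 100
= 857 * 100 / 100
= 857 * 1.0
= 857.0


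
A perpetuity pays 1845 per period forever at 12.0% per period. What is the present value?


PV = PMT / i
= 1845 / 0.12
= 15375.0


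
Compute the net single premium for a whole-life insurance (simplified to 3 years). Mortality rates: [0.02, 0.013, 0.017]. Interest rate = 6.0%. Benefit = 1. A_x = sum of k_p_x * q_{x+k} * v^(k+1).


v = 0.943396
Year 0: k_p_x=1.0, q=0.02, term=0.018868
Year 1: k_p_x=0.98, q=0.013, term=0.011339
Year 2: k_p_x=0.96726, q=0.017, term=0.013806
A_x = 0.044


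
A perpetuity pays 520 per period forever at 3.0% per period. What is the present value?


PV = PMT / i
= 520 / 0.03
= 17333.3333


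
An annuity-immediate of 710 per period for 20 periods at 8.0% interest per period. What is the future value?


FV = PMT * ((1+i)^n - 1) / i
= 710 * ((1.08)^20 - 1) / 0.08
= 710 * (4.660957 - 1) / 0.08
= 32490.9947


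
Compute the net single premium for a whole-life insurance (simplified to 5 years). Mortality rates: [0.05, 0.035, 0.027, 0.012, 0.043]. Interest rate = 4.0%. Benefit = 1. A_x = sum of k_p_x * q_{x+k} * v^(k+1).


v = 0.961538
Year 0: k_p_x=1.0, q=0.05, term=0.048077
Year 1: k_p_x=0.95, q=0.035, term=0.030741
Year 2: k_p_x=0.91675, q=0.027, term=0.022005
Year 3: k_p_x=0.891998, q=0.012, term=0.00915
Year 4: k_p_x=0.881294, q=0.043, term=0.031147
A_x = 0.1411


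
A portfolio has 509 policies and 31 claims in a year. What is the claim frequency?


frequency = claims / policies
= 31 / 509
= 0.0609


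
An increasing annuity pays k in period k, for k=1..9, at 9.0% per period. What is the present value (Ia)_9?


(Ia)_n = sum_{k=1}^{n} k * v^k, v = 1/(1+i)
v = 0.917431
Sum computed term by term:
(Ia)_9 = 26.5663


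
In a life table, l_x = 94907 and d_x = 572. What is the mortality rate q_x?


q_x = d_x / l_x
= 572 / 94907
= 0.006


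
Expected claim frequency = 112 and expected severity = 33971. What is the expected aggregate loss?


E[S] = E[N] * E[X]
= 112 * 33971
= 3.8048e+06


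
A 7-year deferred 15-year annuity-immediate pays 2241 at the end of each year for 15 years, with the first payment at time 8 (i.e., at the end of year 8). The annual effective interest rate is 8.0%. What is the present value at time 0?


PV at time 7 of the 15-year annuity-immediate:
a_n = 2241 * (1-(1+0.08)^(-15))/0.08 = 19181.7917
Discount back 7 years to time 0:
PV = 19181.7917 * (1+0.08)^(-7)
= 19181.7917 * 0.58349
= 11192.3912


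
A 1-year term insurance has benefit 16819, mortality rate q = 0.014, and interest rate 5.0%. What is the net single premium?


NSP = benefit * q * v
v = 1/(1+i) = 0.952381
NSP = 16819 * 0.014 * 0.952381
= 224.2533


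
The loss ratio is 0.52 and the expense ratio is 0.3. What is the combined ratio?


Combined ratio = loss ratio + expense ratio
= 0.52 + 0.3
= 0.82


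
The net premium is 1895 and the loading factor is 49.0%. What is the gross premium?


Gross = net * (1 + loading)
= 1895 * (1 + 0.49)
= 1895 * 1.49
= 2823.55


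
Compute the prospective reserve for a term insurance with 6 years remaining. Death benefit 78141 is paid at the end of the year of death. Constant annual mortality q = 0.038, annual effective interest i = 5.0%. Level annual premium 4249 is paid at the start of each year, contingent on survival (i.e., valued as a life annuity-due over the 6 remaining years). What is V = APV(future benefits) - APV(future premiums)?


v = 1/(1+i) = 0.952381
APV(future benefits) per unit = sum_{k=0}^{5} k_p_x * q * v^(k+1) = 0.176421
APV(future benefits) = 78141 * 0.176421 = 13785.7381
Life annuity-due factor ä_{x:6} = sum_{k=0}^{5} k_p_x * v^k = 4.8748
APV(future premiums) = 4249 * 4.8748 = 20713.0232
V = 13785.7381 - 20713.0232
= -6927.2851


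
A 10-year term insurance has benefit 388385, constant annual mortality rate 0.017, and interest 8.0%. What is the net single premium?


NSP = benefit * sum_{k=0}^{n-1} k_p_x * q * v^(k+1)
With constant q=0.017, v=0.925926
Sum = 0.106871
NSP = 388385 * 0.106871
= 41506.9123


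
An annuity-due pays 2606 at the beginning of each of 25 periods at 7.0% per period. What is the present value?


PV_due = PMT * (1-(1+i)^(-n))/i * (1+i)
PV_immediate = 30369.2378
PV_due = 30369.2378 * 1.07
= 32495.0844


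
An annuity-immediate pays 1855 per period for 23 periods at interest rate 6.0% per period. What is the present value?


PV = PMT * (1 - (1+i)^(-n)) / i
= 1855 * (1 - (1+0.06)^(-23)) / 0.06
= 1855 * (1 - 0.261797) / 0.06
= 1855 * 12.303379
= 22822.768


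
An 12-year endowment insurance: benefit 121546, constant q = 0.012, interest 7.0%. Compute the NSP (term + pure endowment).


Term component = 10954.6184
Pure endowment = 12_p_x * v^12 * benefit = 0.865134 * 0.444012 * 121546 = 46689.441
NSP = 57644.0594


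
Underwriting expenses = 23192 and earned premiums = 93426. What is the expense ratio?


Expense ratio = expenses / premiums
= 23192 / 93426
= 0.2482


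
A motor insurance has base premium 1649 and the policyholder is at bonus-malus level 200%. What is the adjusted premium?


adjusted = base * BM_level / 100
= 1649 * 200 / 100
= 1649 * 2.0
= 3298.0


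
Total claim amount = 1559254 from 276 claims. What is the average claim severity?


severity = total / number
= 1559254 / 276
= 5649.471


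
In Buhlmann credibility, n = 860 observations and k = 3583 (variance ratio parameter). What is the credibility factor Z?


Z = n / (n + k)
= 860 / (860 + 3583)
= 860 / 4443
= 0.1936


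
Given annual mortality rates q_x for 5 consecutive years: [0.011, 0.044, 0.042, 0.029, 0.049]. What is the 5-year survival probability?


p_k = 1 - q_k for each year
Survival = product of (1 - q_k)
= 0.989 * 0.956 * 0.958 * 0.971 * 0.951
= 0.8364


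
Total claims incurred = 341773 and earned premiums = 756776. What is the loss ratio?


Loss ratio = claims / premiums
= 341773 / 756776
= 0.4516


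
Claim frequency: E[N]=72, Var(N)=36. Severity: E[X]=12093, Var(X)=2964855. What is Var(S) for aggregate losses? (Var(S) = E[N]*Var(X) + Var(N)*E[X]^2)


Var(S) = E[N]*Var(X) + Var(N)*E[X]^2
= 72*2964855 + 36*12093^2
= 213469560 + 5264663364
= 5.4781e+09


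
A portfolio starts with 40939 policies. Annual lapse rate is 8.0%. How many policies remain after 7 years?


remaining = initial * (1 - lapse)^years
= 40939 * (1 - 0.08)^7
= 40939 * 0.557847
= 22837.682


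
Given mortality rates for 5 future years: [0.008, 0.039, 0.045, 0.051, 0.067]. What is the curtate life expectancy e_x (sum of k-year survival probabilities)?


e_x = sum_{k=1}^{n} k_p_x
k_p_x values:
  1_p_x = 0.992
  2_p_x = 0.953312
  3_p_x = 0.910413
  4_p_x = 0.863982
  5_p_x = 0.806095
e_x = 4.5258


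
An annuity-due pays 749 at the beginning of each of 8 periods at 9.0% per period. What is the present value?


PV_due = PMT * (1-(1+i)^(-n))/i * (1+i)
PV_immediate = 4145.5795
PV_due = 4145.5795 * 1.09
= 4518.6817


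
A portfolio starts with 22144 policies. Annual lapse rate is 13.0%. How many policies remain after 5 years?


remaining = initial * (1 - lapse)^years
= 22144 * (1 - 0.13)^5
= 22144 * 0.498421
= 11037.0329


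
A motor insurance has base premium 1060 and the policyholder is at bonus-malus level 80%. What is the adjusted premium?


adjusted = base * BM_level / 100
= 1060 * 80 / 100
= 1060 * 0.8
= 848.0


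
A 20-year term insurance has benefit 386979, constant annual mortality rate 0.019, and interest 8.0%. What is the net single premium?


NSP = benefit * sum_{k=0}^{n-1} k_p_x * q * v^(k+1)
With constant q=0.019, v=0.925926
Sum = 0.163863
NSP = 386979 * 0.163863
= 63411.6719


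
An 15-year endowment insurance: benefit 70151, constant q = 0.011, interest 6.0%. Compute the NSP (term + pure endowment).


Term component = 7026.7546
Pure endowment = 15_p_x * v^15 * benefit = 0.847119 * 0.417265 * 70151 = 24796.4929
NSP = 31823.2476


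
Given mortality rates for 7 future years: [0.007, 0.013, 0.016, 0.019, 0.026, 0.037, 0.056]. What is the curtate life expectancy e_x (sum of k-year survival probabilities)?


e_x = sum_{k=1}^{n} k_p_x
k_p_x values:
  1_p_x = 0.993
  2_p_x = 0.980091
  3_p_x = 0.96441
  4_p_x = 0.946086
  5_p_x = 0.921488
  6_p_x = 0.887392
  7_p_x = 0.837699
e_x = 6.5302


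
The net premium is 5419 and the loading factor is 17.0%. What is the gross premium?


Gross = net * (1 + loading)
= 5419 * (1 + 0.17)
= 5419 * 1.17
= 6340.23


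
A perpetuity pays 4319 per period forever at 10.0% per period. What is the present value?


PV = PMT / i
= 4319 / 0.1
= 43190.0


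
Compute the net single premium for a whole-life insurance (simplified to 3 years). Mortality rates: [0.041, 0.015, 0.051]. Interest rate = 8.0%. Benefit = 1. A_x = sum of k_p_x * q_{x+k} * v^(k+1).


v = 0.925926
Year 0: k_p_x=1.0, q=0.041, term=0.037963
Year 1: k_p_x=0.959, q=0.015, term=0.012333
Year 2: k_p_x=0.944615, q=0.051, term=0.038243
A_x = 0.0885


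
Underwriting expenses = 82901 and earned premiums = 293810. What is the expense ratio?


Expense ratio = expenses / premiums
= 82901 / 293810
= 0.2822


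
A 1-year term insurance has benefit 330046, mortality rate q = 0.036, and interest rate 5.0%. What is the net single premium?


NSP = benefit * q * v
v = 1/(1+i) = 0.952381
NSP = 330046 * 0.036 * 0.952381
= 11315.8629


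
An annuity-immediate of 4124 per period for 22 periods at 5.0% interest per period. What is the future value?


FV = PMT * ((1+i)^n - 1) / i
= 4124 * ((1.05)^22 - 1) / 0.05
= 4124 * (2.925261 - 1) / 0.05
= 158795.5042


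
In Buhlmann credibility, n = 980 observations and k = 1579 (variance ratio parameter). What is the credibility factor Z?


Z = n / (n + k)
= 980 / (980 + 1579)
= 980 / 2559
= 0.383


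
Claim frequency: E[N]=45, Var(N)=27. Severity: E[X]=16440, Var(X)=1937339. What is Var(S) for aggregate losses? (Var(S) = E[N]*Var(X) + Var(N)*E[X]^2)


Var(S) = E[N]*Var(X) + Var(N)*E[X]^2
= 45*1937339 + 27*16440^2
= 87180255 + 7297387200
= 7.3846e+09


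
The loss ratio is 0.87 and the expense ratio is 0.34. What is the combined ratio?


Combined ratio = loss ratio + expense ratio
= 0.87 + 0.34
= 1.21


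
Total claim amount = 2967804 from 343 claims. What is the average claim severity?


severity = total / number
= 2967804 / 343
= 8652.4898


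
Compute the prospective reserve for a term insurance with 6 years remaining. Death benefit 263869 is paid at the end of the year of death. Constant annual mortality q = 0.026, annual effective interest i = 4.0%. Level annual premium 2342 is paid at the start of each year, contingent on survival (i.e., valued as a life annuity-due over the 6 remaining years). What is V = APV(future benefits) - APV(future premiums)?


v = 1/(1+i) = 0.961538
APV(future benefits) per unit = sum_{k=0}^{5} k_p_x * q * v^(k+1) = 0.128122
APV(future benefits) = 263869 * 0.128122 = 33807.4689
Life annuity-due factor ä_{x:6} = sum_{k=0}^{5} k_p_x * v^k = 5.124887
APV(future premiums) = 2342 * 5.124887 = 12002.4849
V = 33807.4689 - 12002.4849
= 21804.984


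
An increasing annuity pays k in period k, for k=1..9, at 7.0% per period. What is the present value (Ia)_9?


(Ia)_n = sum_{k=1}^{n} k * v^k, v = 1/(1+i)
v = 0.934579
Sum computed term by term:
(Ia)_9 = 29.6556


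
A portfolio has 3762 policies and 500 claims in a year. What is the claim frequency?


frequency = claims / policies
= 500 / 3762
= 0.1329


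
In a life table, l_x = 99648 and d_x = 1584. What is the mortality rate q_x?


q_x = d_x / l_x
= 1584 / 99648
= 0.0159


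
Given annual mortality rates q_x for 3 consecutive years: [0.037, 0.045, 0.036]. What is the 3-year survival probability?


p_k = 1 - q_k for each year
Survival = product of (1 - q_k)
= 0.963 * 0.955 * 0.964
= 0.8866


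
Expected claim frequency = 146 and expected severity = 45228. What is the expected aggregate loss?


E[S] = E[N] * E[X]
= 146 * 45228
= 6.6033e+06


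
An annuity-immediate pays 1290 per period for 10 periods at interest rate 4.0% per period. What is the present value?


PV = PMT * (1 - (1+i)^(-n)) / i
= 1290 * (1 - (1+0.04)^(-10)) / 0.04
= 1290 * (1 - 0.675564) / 0.04
= 1290 * 8.110896
= 10463.0556


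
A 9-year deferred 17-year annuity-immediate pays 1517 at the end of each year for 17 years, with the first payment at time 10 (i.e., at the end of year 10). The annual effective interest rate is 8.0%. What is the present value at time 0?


PV at time 9 of the 17-year annuity-immediate:
a_n = 1517 * (1-(1+0.08)^(-17))/0.08 = 13837.525
Discount back 9 years to time 0:
PV = 13837.525 * (1+0.08)^(-9)
= 13837.525 * 0.500249
= 6922.2076


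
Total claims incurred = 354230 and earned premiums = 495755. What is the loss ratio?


Loss ratio = claims / premiums
= 354230 / 495755
= 0.7145


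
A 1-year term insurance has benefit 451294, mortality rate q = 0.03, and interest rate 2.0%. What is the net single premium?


NSP = benefit * q * v
v = 1/(1+i) = 0.980392
NSP = 451294 * 0.03 * 0.980392
= 13273.3529


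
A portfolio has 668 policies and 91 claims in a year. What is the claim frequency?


frequency = claims / policies
= 91 / 668
= 0.1362


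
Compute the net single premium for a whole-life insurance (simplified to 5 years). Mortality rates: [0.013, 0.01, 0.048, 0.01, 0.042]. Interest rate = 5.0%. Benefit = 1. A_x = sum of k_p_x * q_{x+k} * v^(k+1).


v = 0.952381
Year 0: k_p_x=1.0, q=0.013, term=0.012381
Year 1: k_p_x=0.987, q=0.01, term=0.008952
Year 2: k_p_x=0.97713, q=0.048, term=0.040516
Year 3: k_p_x=0.930228, q=0.01, term=0.007653
Year 4: k_p_x=0.920925, q=0.042, term=0.030306
A_x = 0.0998


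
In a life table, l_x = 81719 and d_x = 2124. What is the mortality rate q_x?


q_x = d_x / l_x
= 2124 / 81719
= 0.026


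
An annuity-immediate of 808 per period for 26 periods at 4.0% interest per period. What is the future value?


FV = PMT * ((1+i)^n - 1) / i
= 808 * ((1.04)^26 - 1) / 0.04
= 808 * (2.77247 - 1) / 0.04
= 35803.8897


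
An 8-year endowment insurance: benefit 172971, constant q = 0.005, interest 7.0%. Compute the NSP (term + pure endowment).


Term component = 5083.8241
Pure endowment = 8_p_x * v^8 * benefit = 0.960693 * 0.582009 * 172971 = 96713.6381
NSP = 101797.4623


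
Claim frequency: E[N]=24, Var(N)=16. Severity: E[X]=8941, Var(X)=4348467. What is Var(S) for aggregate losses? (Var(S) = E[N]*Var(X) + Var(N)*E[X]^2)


Var(S) = E[N]*Var(X) + Var(N)*E[X]^2
= 24*4348467 + 16*8941^2
= 104363208 + 1279063696
= 1.3834e+09


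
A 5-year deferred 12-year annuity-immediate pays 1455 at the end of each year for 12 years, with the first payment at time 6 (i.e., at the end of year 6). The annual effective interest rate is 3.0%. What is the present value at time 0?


PV at time 5 of the 12-year annuity-immediate:
a_n = 1455 * (1-(1+0.03)^(-12))/0.03 = 14483.0758
Discount back 5 years to time 0:
PV = 14483.0758 * (1+0.03)^(-5)
= 14483.0758 * 0.862609
= 12493.2284


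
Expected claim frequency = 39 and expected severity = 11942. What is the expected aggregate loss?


E[S] = E[N] * E[X]
= 39 * 11942
= 465738


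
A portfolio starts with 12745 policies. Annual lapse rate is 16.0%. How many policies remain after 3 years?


remaining = initial * (1 - lapse)^years
= 12745 * (1 - 0.16)^3
= 12745 * 0.592704
= 7554.0125


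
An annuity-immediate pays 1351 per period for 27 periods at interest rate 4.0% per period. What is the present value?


PV = PMT * (1 - (1+i)^(-n)) / i
= 1351 * (1 - (1+0.04)^(-27)) / 0.04
= 1351 * (1 - 0.346817) / 0.04
= 1351 * 16.329586
= 22061.2703


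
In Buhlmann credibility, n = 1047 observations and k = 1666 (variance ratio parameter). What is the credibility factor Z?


Z = n / (n + k)
= 1047 / (1047 + 1666)
= 1047 / 2713
= 0.3859


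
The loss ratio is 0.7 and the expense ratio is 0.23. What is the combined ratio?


Combined ratio = loss ratio + expense ratio
= 0.7 + 0.23
= 0.93


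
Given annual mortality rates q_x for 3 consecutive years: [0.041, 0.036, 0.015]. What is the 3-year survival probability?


p_k = 1 - q_k for each year
Survival = product of (1 - q_k)
= 0.959 * 0.964 * 0.985
= 0.9106


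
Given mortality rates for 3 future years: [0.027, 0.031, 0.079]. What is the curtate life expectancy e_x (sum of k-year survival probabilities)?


e_x = sum_{k=1}^{n} k_p_x
k_p_x values:
  1_p_x = 0.973
  2_p_x = 0.942837
  3_p_x = 0.868353
e_x = 2.7842


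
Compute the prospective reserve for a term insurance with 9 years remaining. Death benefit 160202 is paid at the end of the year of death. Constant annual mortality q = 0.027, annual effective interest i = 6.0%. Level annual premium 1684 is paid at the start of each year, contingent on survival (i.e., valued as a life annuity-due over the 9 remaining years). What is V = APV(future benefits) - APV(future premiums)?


v = 1/(1+i) = 0.943396
APV(future benefits) per unit = sum_{k=0}^{8} k_p_x * q * v^(k+1) = 0.16676
APV(future benefits) = 160202 * 0.16676 = 26715.3525
Life annuity-due factor ä_{x:9} = sum_{k=0}^{8} k_p_x * v^k = 6.54689
APV(future premiums) = 1684 * 6.54689 = 11024.9636
V = 26715.3525 - 11024.9636
= 15690.3889


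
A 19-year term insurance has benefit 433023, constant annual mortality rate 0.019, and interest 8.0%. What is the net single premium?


NSP = benefit * sum_{k=0}^{n-1} k_p_x * q * v^(k+1)
With constant q=0.019, v=0.925926
Sum = 0.161032
NSP = 433023 * 0.161032
= 69730.567


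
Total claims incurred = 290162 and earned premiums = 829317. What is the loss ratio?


Loss ratio = claims / premiums
= 290162 / 829317
= 0.3499


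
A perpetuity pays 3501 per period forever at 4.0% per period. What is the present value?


PV = PMT / i
= 3501 / 0.04
= 87525.0


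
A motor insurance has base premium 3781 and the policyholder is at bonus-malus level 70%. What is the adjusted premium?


adjusted = base * BM_level / 100
= 3781 * 70 / 100
= 3781 * 0.7
= 2646.7


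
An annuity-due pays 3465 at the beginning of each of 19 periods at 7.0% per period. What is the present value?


PV_due = PMT * (1-(1+i)^(-n))/i * (1+i)
PV_immediate = 35812.8375
PV_due = 35812.8375 * 1.07
= 38319.7361


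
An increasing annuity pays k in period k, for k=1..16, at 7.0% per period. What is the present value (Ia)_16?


(Ia)_n = sum_{k=1}^{n} k * v^k, v = 1/(1+i)
v = 0.934579
Sum computed term by term:
(Ia)_16 = 66.9737


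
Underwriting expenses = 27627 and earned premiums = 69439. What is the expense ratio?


Expense ratio = expenses / premiums
= 27627 / 69439
= 0.3979


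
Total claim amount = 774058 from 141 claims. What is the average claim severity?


severity = total / number
= 774058 / 141
= 5489.773


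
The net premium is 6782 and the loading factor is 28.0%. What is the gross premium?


Gross = net * (1 + loading)
= 6782 * (1 + 0.28)
= 6782 * 1.28
= 8680.96


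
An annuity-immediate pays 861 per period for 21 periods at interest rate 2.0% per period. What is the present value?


PV = PMT * (1 - (1+i)^(-n)) / i
= 861 * (1 - (1+0.02)^(-21)) / 0.02
= 861 * (1 - 0.659776) / 0.02
= 861 * 17.011209
= 14646.6511


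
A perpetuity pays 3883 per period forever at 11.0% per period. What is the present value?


PV = PMT / i
= 3883 / 0.11
= 35300.0


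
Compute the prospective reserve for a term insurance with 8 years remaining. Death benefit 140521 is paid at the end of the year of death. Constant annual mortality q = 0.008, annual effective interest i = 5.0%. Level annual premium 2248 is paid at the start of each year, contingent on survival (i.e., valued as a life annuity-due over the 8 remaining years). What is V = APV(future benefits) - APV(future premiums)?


v = 1/(1+i) = 0.952381
APV(future benefits) per unit = sum_{k=0}^{7} k_p_x * q * v^(k+1) = 0.050384
APV(future benefits) = 140521 * 0.050384 = 7080.0231
Life annuity-due factor ä_{x:8} = sum_{k=0}^{7} k_p_x * v^k = 6.612912
APV(future premiums) = 2248 * 6.612912 = 14865.8267
V = 7080.0231 - 14865.8267
= -7785.8035


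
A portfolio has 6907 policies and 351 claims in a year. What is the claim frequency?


frequency = claims / policies
= 351 / 6907
= 0.0508


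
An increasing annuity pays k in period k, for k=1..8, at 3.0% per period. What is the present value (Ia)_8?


(Ia)_n = sum_{k=1}^{n} k * v^k, v = 1/(1+i)
v = 0.970874
Sum computed term by term:
(Ia)_8 = 30.5003


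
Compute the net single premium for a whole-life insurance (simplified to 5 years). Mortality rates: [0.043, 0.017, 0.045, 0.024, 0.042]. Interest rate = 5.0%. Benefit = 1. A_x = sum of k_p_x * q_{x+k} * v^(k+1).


v = 0.952381
Year 0: k_p_x=1.0, q=0.043, term=0.040952
Year 1: k_p_x=0.957, q=0.017, term=0.014756
Year 2: k_p_x=0.940731, q=0.045, term=0.036569
Year 3: k_p_x=0.898398, q=0.024, term=0.017739
Year 4: k_p_x=0.876837, q=0.042, term=0.028855
A_x = 0.1389


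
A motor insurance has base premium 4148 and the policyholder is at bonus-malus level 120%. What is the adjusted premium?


adjusted = base * BM_level / 100
= 4148 * 120 / 100
= 4148 * 1.2
= 4977.6


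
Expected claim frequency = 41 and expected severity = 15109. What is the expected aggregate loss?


E[S] = E[N] * E[X]
= 41 * 15109
= 619469


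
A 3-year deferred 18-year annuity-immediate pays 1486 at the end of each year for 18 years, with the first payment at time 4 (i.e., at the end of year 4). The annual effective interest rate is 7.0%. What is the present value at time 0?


PV at time 3 of the 18-year annuity-immediate:
a_n = 1486 * (1-(1+0.07)^(-18))/0.07 = 14947.8031
Discount back 3 years to time 0:
PV = 14947.8031 * (1+0.07)^(-3)
= 14947.8031 * 0.816298
= 12201.86


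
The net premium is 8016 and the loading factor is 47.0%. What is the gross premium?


Gross = net * (1 + loading)
= 8016 * (1 + 0.47)
= 8016 * 1.47
= 11783.52


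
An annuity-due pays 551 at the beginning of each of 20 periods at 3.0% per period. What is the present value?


PV_due = PMT * (1-(1+i)^(-n))/i * (1+i)
PV_immediate = 8197.4886
PV_due = 8197.4886 * 1.03
= 8443.4133


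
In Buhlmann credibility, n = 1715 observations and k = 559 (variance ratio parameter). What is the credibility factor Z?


Z = n / (n + k)
= 1715 / (1715 + 559)
= 1715 / 2274
= 0.7542


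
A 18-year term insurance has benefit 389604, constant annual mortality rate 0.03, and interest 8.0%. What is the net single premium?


NSP = benefit * sum_{k=0}^{n-1} k_p_x * q * v^(k+1)
With constant q=0.03, v=0.925926
Sum = 0.233282
NSP = 389604 * 0.233282
= 90887.6985


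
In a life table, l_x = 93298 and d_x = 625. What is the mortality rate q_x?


q_x = d_x / l_x
= 625 / 93298
= 0.0067


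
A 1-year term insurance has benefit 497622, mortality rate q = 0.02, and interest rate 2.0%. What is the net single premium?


NSP = benefit * q * v
v = 1/(1+i) = 0.980392
NSP = 497622 * 0.02 * 0.980392
= 9757.2941


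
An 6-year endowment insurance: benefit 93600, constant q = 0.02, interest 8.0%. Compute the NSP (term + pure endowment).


Term component = 8269.9164
Pure endowment = 6_p_x * v^6 * benefit = 0.885842 * 0.63017 * 93600 = 52250.4181
NSP = 60520.3345


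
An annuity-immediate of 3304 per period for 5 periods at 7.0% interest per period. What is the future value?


FV = PMT * ((1+i)^n - 1) / i
= 3304 * ((1.07)^5 - 1) / 0.07
= 3304 * (1.402552 - 1) / 0.07
= 19000.4417


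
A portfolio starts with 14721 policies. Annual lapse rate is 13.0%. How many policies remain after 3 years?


remaining = initial * (1 - lapse)^years
= 14721 * (1 - 0.13)^3
= 14721 * 0.658503
= 9693.8227


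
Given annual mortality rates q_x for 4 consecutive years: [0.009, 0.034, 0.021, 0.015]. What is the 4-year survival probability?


p_k = 1 - q_k for each year
Survival = product of (1 - q_k)
= 0.991 * 0.966 * 0.979 * 0.985
= 0.9231


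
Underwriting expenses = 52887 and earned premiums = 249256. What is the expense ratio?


Expense ratio = expenses / premiums
= 52887 / 249256
= 0.2122


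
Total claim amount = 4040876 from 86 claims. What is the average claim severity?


severity = total / number
= 4040876 / 86
= 46986.9302


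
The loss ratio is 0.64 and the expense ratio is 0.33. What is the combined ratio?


Combined ratio = loss ratio + expense ratio
= 0.64 + 0.33
= 0.97


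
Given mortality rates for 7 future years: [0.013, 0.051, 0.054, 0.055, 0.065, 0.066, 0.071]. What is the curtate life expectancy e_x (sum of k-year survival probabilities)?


e_x = sum_{k=1}^{n} k_p_x
k_p_x values:
  1_p_x = 0.987
  2_p_x = 0.936663
  3_p_x = 0.886083
  4_p_x = 0.837349
  5_p_x = 0.782921
  6_p_x = 0.731248
  7_p_x = 0.67933
e_x = 5.8406


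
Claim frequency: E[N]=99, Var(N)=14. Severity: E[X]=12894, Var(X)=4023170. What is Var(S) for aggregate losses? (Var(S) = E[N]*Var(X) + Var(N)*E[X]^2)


Var(S) = E[N]*Var(X) + Var(N)*E[X]^2
= 99*4023170 + 14*12894^2
= 398293830 + 2327573304
= 2.7259e+09


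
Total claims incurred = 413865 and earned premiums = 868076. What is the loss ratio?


Loss ratio = claims / premiums
= 413865 / 868076
= 0.4768


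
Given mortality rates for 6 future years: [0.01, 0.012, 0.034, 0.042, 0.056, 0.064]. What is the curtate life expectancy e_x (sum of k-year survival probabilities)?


e_x = sum_{k=1}^{n} k_p_x
k_p_x values:
  1_p_x = 0.99
  2_p_x = 0.97812
  3_p_x = 0.944864
  4_p_x = 0.90518
  5_p_x = 0.85449
  6_p_x = 0.799802
e_x = 5.4725


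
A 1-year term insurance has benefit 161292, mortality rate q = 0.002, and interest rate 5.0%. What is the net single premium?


NSP = benefit * q * v
v = 1/(1+i) = 0.952381
NSP = 161292 * 0.002 * 0.952381
= 307.2229


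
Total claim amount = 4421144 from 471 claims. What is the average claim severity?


severity = total / number
= 4421144 / 471
= 9386.7176


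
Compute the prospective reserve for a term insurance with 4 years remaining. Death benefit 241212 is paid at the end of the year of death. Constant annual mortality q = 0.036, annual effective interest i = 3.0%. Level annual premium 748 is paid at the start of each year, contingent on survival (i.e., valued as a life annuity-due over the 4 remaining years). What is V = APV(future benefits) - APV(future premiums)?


v = 1/(1+i) = 0.970874
APV(future benefits) per unit = sum_{k=0}^{3} k_p_x * q * v^(k+1) = 0.126933
APV(future benefits) = 241212 * 0.126933 = 30617.7671
Life annuity-due factor ä_{x:4} = sum_{k=0}^{3} k_p_x * v^k = 3.631695
APV(future premiums) = 748 * 3.631695 = 2716.5076
V = 30617.7671 - 2716.5076
= 27901.2594


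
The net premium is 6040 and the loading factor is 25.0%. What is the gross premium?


Gross = net * (1 + loading)
= 6040 * (1 + 0.25)
= 6040 * 1.25
= 7550.0


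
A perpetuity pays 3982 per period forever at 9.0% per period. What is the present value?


PV = PMT / i
= 3982 / 0.09
= 44244.4444


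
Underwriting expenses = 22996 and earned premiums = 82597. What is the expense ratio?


Expense ratio = expenses / premiums
= 22996 / 82597
= 0.2784


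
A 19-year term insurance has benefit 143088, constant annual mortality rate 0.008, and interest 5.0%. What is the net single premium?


NSP = benefit * sum_{k=0}^{n-1} k_p_x * q * v^(k+1)
With constant q=0.008, v=0.952381
Sum = 0.091073
NSP = 143088 * 0.091073
= 13031.4069


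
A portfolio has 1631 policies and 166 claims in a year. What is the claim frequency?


frequency = claims / policies
= 166 / 1631
= 0.1018


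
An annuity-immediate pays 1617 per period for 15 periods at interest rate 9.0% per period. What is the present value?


PV = PMT * (1 - (1+i)^(-n)) / i
= 1617 * (1 - (1+0.09)^(-15)) / 0.09
= 1617 * (1 - 0.274538) / 0.09
= 1617 * 8.060688
= 13034.1332


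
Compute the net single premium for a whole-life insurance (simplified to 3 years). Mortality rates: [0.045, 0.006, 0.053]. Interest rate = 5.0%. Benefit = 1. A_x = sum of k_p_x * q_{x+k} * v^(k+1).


v = 0.952381
Year 0: k_p_x=1.0, q=0.045, term=0.042857
Year 1: k_p_x=0.955, q=0.006, term=0.005197
Year 2: k_p_x=0.94927, q=0.053, term=0.043461
A_x = 0.0915


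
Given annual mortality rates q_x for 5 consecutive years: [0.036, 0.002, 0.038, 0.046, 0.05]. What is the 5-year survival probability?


p_k = 1 - q_k for each year
Survival = product of (1 - q_k)
= 0.964 * 0.998 * 0.962 * 0.954 * 0.95
= 0.8388


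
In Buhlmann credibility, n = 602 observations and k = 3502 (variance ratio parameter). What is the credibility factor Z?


Z = n / (n + k)
= 602 / (602 + 3502)
= 602 / 4104
= 0.1467


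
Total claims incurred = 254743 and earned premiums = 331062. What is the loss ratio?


Loss ratio = claims / premiums
= 254743 / 331062
= 0.7695


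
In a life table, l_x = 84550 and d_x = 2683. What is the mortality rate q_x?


q_x = d_x / l_x
= 2683 / 84550
= 0.0317


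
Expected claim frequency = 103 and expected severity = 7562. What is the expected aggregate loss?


E[S] = E[N] * E[X]
= 103 * 7562
= 778886


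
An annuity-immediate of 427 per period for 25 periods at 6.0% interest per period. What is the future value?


FV = PMT * ((1+i)^n - 1) / i
= 427 * ((1.06)^25 - 1) / 0.06
= 427 * (4.291871 - 1) / 0.06
= 23427.1466


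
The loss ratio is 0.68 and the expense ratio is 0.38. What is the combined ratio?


Combined ratio = loss ratio + expense ratio
= 0.68 + 0.38
= 1.06


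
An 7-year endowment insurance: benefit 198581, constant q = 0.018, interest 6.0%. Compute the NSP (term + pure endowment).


Term component = 18988.0877
Pure endowment = 7_p_x * v^7 * benefit = 0.880604 * 0.665057 * 198581 = 116299.2867
NSP = 135287.3744


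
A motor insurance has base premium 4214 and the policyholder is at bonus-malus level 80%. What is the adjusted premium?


adjusted = base * BM_level / 100
= 4214 * 80 / 100
= 4214 * 0.8
= 3371.2


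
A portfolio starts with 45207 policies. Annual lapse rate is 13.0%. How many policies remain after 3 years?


remaining = initial * (1 - lapse)^years
= 45207 * (1 - 0.13)^3
= 45207 * 0.658503
= 29768.9451


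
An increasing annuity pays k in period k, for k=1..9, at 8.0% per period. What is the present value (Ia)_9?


(Ia)_n = sum_{k=1}^{n} k * v^k, v = 1/(1+i)
v = 0.925926
Sum computed term by term:
(Ia)_9 = 28.055


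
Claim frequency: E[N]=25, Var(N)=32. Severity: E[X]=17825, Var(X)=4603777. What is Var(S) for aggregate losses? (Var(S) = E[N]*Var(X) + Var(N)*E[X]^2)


Var(S) = E[N]*Var(X) + Var(N)*E[X]^2
= 25*4603777 + 32*17825^2
= 115094425 + 10167380000
= 1.0282e+10


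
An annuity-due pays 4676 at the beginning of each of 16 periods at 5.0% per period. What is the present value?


PV_due = PMT * (1-(1+i)^(-n))/i * (1+i)
PV_immediate = 50677.4105
PV_due = 50677.4105 * 1.05
= 53211.281


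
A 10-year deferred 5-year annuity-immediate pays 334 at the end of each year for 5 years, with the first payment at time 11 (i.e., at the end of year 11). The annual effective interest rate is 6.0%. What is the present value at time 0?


PV at time 10 of the 5-year annuity-immediate:
a_n = 334 * (1-(1+0.06)^(-5))/0.06 = 1406.9295
Discount back 10 years to time 0:
PV = 1406.9295 * (1+0.06)^(-10)
= 1406.9295 * 0.558395
= 785.6221


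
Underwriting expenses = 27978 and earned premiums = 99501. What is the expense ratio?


Expense ratio = expenses / premiums
= 27978 / 99501
= 0.2812


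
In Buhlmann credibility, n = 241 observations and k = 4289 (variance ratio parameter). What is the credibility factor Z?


Z = n / (n + k)
= 241 / (241 + 4289)
= 241 / 4530
= 0.0532


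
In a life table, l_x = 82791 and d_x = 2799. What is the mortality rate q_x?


q_x = d_x / l_x
= 2799 / 82791
= 0.0338


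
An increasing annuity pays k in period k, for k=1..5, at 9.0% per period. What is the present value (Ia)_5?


(Ia)_n = sum_{k=1}^{n} k * v^k, v = 1/(1+i)
v = 0.917431
Sum computed term by term:
(Ia)_5 = 11.0007


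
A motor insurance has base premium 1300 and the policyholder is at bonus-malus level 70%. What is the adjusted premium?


adjusted = base * BM_level / 100
= 1300 * 70 / 100
= 1300 * 0.7
= 910.0


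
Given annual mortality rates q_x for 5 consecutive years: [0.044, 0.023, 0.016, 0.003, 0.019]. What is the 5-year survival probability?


p_k = 1 - q_k for each year
Survival = product of (1 - q_k)
= 0.956 * 0.977 * 0.984 * 0.997 * 0.981
= 0.8989


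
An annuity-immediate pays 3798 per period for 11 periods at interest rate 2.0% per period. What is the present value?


PV = PMT * (1 - (1+i)^(-n)) / i
= 3798 * (1 - (1+0.02)^(-11)) / 0.02
= 3798 * (1 - 0.804263) / 0.02
= 3798 * 9.786848
= 37170.4489


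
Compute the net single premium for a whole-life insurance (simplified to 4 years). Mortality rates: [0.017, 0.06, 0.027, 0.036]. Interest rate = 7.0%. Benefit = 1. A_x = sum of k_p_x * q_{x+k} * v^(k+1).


v = 0.934579
Year 0: k_p_x=1.0, q=0.017, term=0.015888
Year 1: k_p_x=0.983, q=0.06, term=0.051515
Year 2: k_p_x=0.92402, q=0.027, term=0.020365
Year 3: k_p_x=0.899071, q=0.036, term=0.024692
A_x = 0.1125


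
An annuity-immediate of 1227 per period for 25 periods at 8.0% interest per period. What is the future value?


FV = PMT * ((1+i)^n - 1) / i
= 1227 * ((1.08)^25 - 1) / 0.08
= 1227 * (6.848475 - 1) / 0.08
= 89700.9883


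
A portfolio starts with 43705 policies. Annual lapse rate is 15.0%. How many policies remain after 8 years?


remaining = initial * (1 - lapse)^years
= 43705 * (1 - 0.15)^8
= 43705 * 0.272491
= 11909.1984


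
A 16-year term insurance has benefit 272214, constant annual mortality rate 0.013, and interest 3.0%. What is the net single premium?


NSP = benefit * sum_{k=0}^{n-1} k_p_x * q * v^(k+1)
With constant q=0.013, v=0.970874
Sum = 0.149515
NSP = 272214 * 0.149515
= 40700.0459


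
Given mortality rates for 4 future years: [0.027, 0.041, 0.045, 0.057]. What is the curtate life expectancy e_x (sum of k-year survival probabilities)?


e_x = sum_{k=1}^{n} k_p_x
k_p_x values:
  1_p_x = 0.973
  2_p_x = 0.933107
  3_p_x = 0.891117
  4_p_x = 0.840324
e_x = 3.6375


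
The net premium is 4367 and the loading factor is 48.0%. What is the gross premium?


Gross = net * (1 + loading)
= 4367 * (1 + 0.48)
= 4367 * 1.48
= 6463.16


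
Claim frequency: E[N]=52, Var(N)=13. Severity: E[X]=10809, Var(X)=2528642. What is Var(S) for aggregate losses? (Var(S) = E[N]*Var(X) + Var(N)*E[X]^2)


Var(S) = E[N]*Var(X) + Var(N)*E[X]^2
= 52*2528642 + 13*10809^2
= 131489384 + 1518848253
= 1.6503e+09


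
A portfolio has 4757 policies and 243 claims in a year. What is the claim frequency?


frequency = claims / policies
= 243 / 4757
= 0.0511


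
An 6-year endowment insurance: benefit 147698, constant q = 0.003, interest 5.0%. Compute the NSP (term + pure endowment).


Term component = 2233.1615
Pure endowment = 6_p_x * v^6 * benefit = 0.982134 * 0.746215 * 147698 = 108245.4798
NSP = 110478.6414


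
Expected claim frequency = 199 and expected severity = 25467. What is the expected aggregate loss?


E[S] = E[N] * E[X]
= 199 * 25467
= 5.0679e+06


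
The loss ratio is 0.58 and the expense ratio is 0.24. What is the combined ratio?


Combined ratio = loss ratio + expense ratio
= 0.58 + 0.24
= 0.82


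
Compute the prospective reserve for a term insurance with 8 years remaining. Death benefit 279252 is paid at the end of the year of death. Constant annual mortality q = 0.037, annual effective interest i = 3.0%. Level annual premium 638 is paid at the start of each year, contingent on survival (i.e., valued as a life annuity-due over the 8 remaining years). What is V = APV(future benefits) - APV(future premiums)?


v = 1/(1+i) = 0.970874
APV(future benefits) per unit = sum_{k=0}^{7} k_p_x * q * v^(k+1) = 0.229806
APV(future benefits) = 279252 * 0.229806 = 64173.7441
Life annuity-due factor ä_{x:8} = sum_{k=0}^{7} k_p_x * v^k = 6.397298
APV(future premiums) = 638 * 6.397298 = 4081.4762
V = 64173.7441 - 4081.4762
= 60092.2679


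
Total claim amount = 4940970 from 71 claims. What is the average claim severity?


severity = total / number
= 4940970 / 71
= 69591.1268


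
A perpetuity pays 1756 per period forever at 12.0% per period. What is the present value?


PV = PMT / i
= 1756 / 0.12
= 14633.3333


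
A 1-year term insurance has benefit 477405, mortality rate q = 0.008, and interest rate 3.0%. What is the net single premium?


NSP = benefit * q * v
v = 1/(1+i) = 0.970874
NSP = 477405 * 0.008 * 0.970874
= 3708.0


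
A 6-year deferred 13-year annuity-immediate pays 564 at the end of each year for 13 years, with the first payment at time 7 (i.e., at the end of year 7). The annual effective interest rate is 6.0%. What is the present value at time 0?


PV at time 6 of the 13-year annuity-immediate:
a_n = 564 * (1-(1+0.06)^(-13))/0.06 = 4992.9132
Discount back 6 years to time 0:
PV = 4992.9132 * (1+0.06)^(-6)
= 4992.9132 * 0.704961
= 3519.8068


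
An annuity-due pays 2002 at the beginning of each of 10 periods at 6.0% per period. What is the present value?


PV_due = PMT * (1-(1+i)^(-n))/i * (1+i)
PV_immediate = 14734.8943
PV_due = 14734.8943 * 1.06
= 15618.9879
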